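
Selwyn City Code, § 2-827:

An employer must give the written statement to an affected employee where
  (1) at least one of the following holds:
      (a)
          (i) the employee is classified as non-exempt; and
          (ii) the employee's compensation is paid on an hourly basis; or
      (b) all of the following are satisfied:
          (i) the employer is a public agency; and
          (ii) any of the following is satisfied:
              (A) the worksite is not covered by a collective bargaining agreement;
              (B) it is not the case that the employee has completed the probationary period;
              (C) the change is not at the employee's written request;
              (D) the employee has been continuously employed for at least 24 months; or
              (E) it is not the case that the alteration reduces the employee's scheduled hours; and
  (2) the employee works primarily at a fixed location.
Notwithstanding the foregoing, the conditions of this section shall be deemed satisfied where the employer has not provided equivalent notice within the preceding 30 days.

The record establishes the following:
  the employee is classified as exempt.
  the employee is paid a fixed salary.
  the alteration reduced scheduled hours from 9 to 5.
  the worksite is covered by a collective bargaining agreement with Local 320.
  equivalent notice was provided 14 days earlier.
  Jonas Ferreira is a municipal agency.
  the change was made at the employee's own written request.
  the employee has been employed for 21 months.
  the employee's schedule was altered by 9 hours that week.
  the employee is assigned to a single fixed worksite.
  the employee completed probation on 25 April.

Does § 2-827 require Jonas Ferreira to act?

(i) non-exempt — not satisfied.
(ii) hourly-paid — fails.
(a): F AND F → false.
(i) public agency — satisfied.
(A) no CBA — not satisfied.
(B) not (past probation) — not satisfied.
(C) not employee-requested — not met.
(D) tenure ≥ 24 mo. — not met.
(E) not (hours reduced) — fails.
So (ii) is not satisfied (F OR F OR F OR F OR F).
(b): T AND F → false.
(1) = F OR F = false.
(2) fixed location — satisfied.
So Overall is not satisfied (F AND T).
Exception (no recent notice) — not satisfied.
Result: main false OR exception false → false.

No — not required.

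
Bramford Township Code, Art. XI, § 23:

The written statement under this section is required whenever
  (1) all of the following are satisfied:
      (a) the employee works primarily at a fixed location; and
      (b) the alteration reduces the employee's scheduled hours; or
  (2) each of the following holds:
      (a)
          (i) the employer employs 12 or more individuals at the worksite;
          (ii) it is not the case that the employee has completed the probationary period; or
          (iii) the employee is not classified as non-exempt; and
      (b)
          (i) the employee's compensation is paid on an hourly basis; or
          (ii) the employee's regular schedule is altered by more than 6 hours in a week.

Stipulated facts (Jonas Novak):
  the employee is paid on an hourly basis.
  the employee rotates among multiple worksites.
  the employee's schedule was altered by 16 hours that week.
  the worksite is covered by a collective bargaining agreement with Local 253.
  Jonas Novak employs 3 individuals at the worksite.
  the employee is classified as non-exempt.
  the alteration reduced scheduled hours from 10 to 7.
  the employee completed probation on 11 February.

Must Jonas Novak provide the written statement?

(a) fixed location — not satisfied.
(b) hours reduced — satisfied.
(1): F AND T → false.
(i) ≥ 12 at site — not met.
(ii) not (past probation) — fails.
(iii) not (non-exempt) — not satisfied.
So (a) is not satisfied (F OR F OR F).
(i) hourly-paid — met.
(ii) schedule shift > 6h — holds.
(b): T OR T → true.
So (2) is not satisfied (F AND T).
Overall: F OR F → false.

No — not required.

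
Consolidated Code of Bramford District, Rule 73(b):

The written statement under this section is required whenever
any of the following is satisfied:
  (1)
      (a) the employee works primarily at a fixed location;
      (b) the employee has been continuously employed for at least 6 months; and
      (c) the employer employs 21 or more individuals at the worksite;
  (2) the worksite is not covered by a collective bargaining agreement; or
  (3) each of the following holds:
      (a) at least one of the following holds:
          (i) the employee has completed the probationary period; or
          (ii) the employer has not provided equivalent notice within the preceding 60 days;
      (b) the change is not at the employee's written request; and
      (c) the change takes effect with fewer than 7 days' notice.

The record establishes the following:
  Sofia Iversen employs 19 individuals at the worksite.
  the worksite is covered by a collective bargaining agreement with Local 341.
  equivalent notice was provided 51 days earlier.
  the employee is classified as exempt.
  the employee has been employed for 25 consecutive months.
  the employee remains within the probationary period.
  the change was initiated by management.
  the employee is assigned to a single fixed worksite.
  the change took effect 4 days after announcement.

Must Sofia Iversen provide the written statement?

(a) fixed location — met.
(b) tenure ≥ 6 mo. — holds.
(c) ≥ 21 at site — fails.
(1): T AND T AND F → false.
(2) no CBA — fails.
(i) past probation — not met.
(ii) no recent notice — not met.
So (a) is not satisfied (F OR F).
(b) not employee-requested — holds.
(c) < 7 days' notice — satisfied.
(3) = F AND T AND T = false.
Overall: F OR F OR F → false.

No — not required.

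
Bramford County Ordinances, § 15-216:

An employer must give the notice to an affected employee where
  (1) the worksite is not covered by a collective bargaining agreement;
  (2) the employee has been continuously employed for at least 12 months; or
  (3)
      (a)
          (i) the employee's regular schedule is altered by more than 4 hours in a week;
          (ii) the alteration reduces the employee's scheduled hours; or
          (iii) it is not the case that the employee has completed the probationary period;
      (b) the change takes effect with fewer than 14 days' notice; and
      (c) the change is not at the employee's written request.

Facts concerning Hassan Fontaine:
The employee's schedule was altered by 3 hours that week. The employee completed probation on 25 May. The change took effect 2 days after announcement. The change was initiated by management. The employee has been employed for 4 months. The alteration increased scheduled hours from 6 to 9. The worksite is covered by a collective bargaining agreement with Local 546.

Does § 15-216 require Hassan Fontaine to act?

(1) no CBA — not met.
(2) tenure ≥ 12 mo. — fails.
(i) schedule shift > 4h — fails.
(ii) hours reduced — not met.
(iii) not (past probation) — fails.
(a): F OR F OR F → false.
(b) < 14 days' notice — satisfied.
(c) not employee-requested — holds.
So (3) is not satisfied (F AND T AND T).
So Overall is not satisfied (F OR F OR F).

No — not required.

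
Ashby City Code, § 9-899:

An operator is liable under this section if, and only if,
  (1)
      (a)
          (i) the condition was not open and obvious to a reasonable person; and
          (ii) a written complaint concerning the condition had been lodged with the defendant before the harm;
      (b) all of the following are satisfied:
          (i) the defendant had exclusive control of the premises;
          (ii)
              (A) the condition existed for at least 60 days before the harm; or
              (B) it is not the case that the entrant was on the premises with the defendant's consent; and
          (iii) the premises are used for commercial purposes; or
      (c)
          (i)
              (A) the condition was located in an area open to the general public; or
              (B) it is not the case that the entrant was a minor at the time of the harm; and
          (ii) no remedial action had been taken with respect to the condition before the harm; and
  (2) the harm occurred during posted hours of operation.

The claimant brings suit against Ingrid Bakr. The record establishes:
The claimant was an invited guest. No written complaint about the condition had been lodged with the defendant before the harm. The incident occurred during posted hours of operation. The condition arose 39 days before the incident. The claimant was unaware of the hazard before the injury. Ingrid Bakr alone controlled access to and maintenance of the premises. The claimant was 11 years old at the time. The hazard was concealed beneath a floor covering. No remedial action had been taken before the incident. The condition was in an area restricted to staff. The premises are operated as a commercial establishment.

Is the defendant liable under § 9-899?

No — not liable.

(i) not open/obvious — met.
(ii) complaint lodged — not satisfied.
(a): T AND F → false.
(i) exclusive control — satisfied.
(A) condition ≥60 days old — not met.
(B) not (consent to enter) — not satisfied.
So (ii) is not satisfied (F OR F).
(iii) commercial use — holds.
So (b) is not satisfied (T AND F AND T).
(A) public area — not satisfied.
(B) not (entrant a minor) — not satisfied.
So (i) is not satisfied (F OR F).
(ii) no remedial action — satisfied.
So (c) is not satisfied (F AND T).
So (1) is not satisfied (F OR F OR F).
(2) during posted hours — satisfied.
Overall: F AND T → false.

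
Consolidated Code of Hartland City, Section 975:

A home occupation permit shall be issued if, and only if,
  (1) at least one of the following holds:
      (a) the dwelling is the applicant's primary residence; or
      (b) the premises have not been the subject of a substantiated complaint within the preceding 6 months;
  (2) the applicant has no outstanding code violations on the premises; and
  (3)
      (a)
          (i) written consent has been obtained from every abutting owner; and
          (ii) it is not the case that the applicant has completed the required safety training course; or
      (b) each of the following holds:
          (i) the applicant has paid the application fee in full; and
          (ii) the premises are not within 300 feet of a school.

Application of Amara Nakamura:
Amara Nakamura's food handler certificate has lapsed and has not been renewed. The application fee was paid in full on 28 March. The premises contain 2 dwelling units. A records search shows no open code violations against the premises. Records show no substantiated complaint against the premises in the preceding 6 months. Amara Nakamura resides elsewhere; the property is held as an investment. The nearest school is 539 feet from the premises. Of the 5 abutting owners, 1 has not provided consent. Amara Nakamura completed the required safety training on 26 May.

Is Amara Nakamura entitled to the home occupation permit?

(a) primary residence — not met.
(b) no complaint in 6 mo. — satisfied.
(1): F OR T → true.
(2) no code violations — met.
(i) all abutters consent — not satisfied.
(ii) not (safety training) — not met.
(a) = F AND F = false.
(i) fee paid — satisfied.
(ii) ≥300 ft from school — holds.
(b): T AND T → true.
(3): F OR T → true.
Overall = T AND T AND T = true.

Yes — granted.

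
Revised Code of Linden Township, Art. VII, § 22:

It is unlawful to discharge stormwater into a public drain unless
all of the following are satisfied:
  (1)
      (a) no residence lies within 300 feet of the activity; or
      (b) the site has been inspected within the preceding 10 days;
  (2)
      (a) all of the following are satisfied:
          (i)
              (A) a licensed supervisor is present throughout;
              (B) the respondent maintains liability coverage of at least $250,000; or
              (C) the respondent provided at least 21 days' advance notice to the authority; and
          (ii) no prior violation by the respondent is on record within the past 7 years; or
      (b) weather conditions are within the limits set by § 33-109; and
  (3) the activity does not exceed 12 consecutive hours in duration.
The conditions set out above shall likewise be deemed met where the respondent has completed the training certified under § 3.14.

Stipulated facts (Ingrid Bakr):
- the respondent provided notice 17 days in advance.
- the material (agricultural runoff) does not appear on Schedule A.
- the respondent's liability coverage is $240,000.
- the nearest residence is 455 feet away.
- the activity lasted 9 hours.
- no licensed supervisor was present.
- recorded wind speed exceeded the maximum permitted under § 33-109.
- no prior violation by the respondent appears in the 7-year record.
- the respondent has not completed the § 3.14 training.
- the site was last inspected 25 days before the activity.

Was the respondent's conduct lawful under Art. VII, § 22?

(a) no residence in 300 ft — holds.
(b) site inspected — fails.
(1): T OR F → true.
(A) supervisor present — fails.
(B) coverage ≥ $250,000 — not met.
(C) ≥21 days' notice — fails.
(i): F OR F OR F → false.
(ii) no prior violation — met.
So (a) is not satisfied (F AND T).
(b) weather ok — not satisfied.
(2): F OR F → false.
(3) ≤ 12 hrs duration — satisfied.
Overall = T AND F AND T = false.
Exception (training certified) — not satisfied.
Result: main false OR exception false → false.

No — unlawful.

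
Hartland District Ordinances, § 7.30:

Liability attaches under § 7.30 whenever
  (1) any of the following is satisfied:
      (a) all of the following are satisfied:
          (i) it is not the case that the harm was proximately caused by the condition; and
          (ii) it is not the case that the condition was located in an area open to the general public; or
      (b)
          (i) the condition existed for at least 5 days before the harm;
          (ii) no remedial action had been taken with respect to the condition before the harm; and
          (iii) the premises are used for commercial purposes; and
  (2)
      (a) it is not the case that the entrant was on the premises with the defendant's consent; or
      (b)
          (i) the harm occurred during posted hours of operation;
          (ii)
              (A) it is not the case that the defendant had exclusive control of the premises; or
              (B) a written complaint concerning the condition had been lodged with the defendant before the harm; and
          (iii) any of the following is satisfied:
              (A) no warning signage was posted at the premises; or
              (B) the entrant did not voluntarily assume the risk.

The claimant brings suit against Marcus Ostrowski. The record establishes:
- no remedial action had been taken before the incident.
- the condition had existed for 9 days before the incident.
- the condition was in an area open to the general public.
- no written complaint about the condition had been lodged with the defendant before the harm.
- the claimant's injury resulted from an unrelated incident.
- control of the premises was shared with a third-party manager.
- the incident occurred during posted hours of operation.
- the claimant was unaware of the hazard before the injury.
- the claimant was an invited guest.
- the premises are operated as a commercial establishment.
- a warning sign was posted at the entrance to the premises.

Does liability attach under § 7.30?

(i) not (proximate cause) — satisfied.
(ii) not (public area) — not met.
(a): T AND F → false.
(i) condition ≥5 days old — holds.
(ii) no remedial action — holds.
(iii) commercial use — satisfied.
(b) = T AND T AND T = true.
So (1) is satisfied (F OR T).
(a) not (consent to enter) — not satisfied.
(i) during posted hours — satisfied.
(A) not (exclusive control) — satisfied.
(B) complaint lodged — not met.
(ii) = T OR F = true.
(A) no signage posted — not met.
(B) no assumed risk — satisfied.
So (iii) is satisfied (F OR T).
(b): T AND T AND T → true.
(2): F OR T → true.
Overall = T AND T = true.

Yes — liable.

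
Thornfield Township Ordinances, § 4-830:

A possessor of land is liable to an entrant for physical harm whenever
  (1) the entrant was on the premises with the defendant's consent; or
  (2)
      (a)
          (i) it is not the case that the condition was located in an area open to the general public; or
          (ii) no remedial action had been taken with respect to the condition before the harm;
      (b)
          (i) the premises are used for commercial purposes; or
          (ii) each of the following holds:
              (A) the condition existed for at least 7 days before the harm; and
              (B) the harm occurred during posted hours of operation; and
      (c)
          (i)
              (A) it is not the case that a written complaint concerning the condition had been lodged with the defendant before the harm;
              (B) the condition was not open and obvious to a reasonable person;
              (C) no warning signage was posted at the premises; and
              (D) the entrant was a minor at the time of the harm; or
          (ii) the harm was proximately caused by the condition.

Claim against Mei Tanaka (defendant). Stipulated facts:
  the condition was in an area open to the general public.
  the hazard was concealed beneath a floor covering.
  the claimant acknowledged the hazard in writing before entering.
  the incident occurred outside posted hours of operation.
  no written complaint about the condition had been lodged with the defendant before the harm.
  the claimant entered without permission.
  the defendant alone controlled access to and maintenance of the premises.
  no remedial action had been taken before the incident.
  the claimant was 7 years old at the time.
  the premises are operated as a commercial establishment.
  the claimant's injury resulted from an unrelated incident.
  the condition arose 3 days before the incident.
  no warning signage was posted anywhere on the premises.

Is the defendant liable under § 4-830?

(1) consent to enter — not met.
(i) not (public area) — not met.
(ii) no remedial action — met.
(a): F OR T → true.
(i) commercial use — holds.
(A) condition ≥7 days old — not satisfied.
(B) during posted hours — fails.
So (ii) is not satisfied (F AND F).
(b) = T OR F = true.
(A) not (complaint lodged) — holds.
(B) not open/obvious — met.
(C) no signage posted — holds.
(D) entrant a minor — satisfied.
(i): T AND T AND T AND T → true.
(ii) proximate cause — fails.
So (c) is satisfied (T OR F).
(2): T AND T AND T → true.
Overall: F OR T → true.

Yes — liable.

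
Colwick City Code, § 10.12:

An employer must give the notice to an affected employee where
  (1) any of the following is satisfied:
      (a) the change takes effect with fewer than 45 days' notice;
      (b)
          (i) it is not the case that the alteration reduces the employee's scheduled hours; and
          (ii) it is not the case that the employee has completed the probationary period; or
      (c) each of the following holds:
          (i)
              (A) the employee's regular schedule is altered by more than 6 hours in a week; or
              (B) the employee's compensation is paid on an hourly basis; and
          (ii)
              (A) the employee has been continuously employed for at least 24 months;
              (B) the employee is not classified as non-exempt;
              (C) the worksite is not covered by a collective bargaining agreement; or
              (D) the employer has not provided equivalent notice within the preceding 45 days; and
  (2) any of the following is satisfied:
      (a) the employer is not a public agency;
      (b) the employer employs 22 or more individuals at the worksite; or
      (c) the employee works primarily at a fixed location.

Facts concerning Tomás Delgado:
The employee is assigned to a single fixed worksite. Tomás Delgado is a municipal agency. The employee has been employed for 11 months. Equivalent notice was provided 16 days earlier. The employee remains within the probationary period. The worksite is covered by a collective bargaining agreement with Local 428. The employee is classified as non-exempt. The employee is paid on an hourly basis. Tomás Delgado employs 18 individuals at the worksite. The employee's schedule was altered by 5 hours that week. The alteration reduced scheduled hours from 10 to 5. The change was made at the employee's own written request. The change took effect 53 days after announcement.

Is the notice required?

(a) < 45 days' notice — fails.
(i) not (hours reduced) — not satisfied.
(ii) not (past probation) — met.
(b) = F AND T = false.
(A) schedule shift > 6h — not satisfied.
(B) hourly-paid — met.
So (i) is satisfied (F OR T).
(A) tenure ≥ 24 mo. — not satisfied.
(B) not (non-exempt) — not met.
(C) no CBA — not met.
(D) no recent notice — fails.
(ii): F OR F OR F OR F → false.
(c) = T AND F = false.
(1): F OR F OR F → false.
(a) not (public agency) — fails.
(b) ≥ 22 at site — not met.
(c) fixed location — satisfied.
So (2) is satisfied (F OR F OR T).
Overall: F AND T → false.

No — not required.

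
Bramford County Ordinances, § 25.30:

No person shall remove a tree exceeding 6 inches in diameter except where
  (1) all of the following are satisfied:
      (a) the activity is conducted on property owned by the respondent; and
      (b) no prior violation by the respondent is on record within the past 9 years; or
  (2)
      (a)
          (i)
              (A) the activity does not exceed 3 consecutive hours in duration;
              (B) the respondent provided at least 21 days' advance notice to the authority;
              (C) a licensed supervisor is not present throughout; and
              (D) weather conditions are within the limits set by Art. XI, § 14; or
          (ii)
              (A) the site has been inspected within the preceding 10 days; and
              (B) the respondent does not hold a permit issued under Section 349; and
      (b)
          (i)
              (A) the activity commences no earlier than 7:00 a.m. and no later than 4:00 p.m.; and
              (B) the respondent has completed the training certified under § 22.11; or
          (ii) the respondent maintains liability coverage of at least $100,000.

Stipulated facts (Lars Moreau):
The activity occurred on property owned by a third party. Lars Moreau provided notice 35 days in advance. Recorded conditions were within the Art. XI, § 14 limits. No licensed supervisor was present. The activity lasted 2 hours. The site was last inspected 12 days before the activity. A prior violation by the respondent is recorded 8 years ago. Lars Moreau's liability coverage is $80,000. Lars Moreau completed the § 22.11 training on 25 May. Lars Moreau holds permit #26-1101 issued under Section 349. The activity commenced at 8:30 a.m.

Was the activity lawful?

Yes — lawful.

(a) own property — not met.
(b) no prior violation — not met.
So (1) is not satisfied (F AND F).
(A) ≤ 3 hrs duration — satisfied.
(B) ≥21 days' notice — holds.
(C) not (supervisor present) — satisfied.
(D) weather ok — holds.
(i): T AND T AND T AND T → true.
(A) site inspected — not met.
(B) not (holds permit) — not satisfied.
(ii): F AND F → false.
(a) = T OR F = true.
(A) start within hours — holds.
(B) training certified — holds.
(i): T AND T → true.
(ii) coverage ≥ $100,000 — not met.
(b) = T OR F = true.
(2) = T AND T = true.
Overall = F OR T = true.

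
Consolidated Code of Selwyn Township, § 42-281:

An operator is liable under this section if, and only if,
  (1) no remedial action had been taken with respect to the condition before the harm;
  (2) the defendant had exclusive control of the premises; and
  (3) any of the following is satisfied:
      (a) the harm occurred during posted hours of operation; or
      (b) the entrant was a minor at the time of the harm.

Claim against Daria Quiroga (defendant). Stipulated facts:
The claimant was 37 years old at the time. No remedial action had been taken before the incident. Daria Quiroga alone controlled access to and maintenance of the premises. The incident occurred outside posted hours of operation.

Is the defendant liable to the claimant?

No — not liable.

(1) no remedial action — holds.
(2) exclusive control — met.
(a) during posted hours — not satisfied.
(b) entrant a minor — not met.
So (3) is not satisfied (F OR F).
Overall = T AND T AND F = false.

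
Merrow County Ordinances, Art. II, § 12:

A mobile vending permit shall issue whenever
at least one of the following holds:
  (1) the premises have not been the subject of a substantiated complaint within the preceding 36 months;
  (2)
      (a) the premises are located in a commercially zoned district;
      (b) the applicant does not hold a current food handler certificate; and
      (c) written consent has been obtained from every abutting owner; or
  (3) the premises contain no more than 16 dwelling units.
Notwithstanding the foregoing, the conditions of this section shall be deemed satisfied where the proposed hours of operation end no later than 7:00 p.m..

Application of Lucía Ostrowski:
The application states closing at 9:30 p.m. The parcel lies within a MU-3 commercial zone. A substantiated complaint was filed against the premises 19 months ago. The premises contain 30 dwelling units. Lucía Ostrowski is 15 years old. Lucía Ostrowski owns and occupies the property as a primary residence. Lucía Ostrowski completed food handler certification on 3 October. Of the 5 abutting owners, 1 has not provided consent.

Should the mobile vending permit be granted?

(1) no complaint in 36 mo. — fails.
(a) commercially zoned — met.
(b) not (food handler cert.) — not met.
(c) all abutters consent — not met.
(2) = T AND F AND F = false.
(3) ≤ 16 units — fails.
Overall = F OR F OR F = false.
Exception (closes by 7 p.m.) — not satisfied.
Result: main false OR exception false → false.

No — denied.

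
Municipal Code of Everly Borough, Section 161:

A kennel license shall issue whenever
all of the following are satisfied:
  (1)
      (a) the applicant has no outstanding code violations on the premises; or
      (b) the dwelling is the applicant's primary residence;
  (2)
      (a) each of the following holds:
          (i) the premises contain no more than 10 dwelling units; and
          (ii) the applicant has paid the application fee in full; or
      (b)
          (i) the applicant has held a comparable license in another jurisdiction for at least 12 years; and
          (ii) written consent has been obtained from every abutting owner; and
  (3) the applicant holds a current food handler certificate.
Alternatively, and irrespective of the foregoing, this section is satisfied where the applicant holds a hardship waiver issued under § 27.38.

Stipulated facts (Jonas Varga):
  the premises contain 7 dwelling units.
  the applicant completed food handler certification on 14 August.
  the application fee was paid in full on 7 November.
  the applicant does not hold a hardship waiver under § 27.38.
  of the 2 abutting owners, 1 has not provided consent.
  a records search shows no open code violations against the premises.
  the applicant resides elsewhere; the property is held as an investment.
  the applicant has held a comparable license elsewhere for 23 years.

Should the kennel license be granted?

(a) no code violations — met.
(b) primary residence — not satisfied.
(1) = T OR F = true.
(i) ≤ 10 units — met.
(ii) fee paid — satisfied.
(a) = T AND T = true.
(i) prior license ≥ 12 yr — holds.
(ii) all abutters consent — fails.
(b) = T AND F = false.
(2) = T OR F = true.
(3) food handler cert. — satisfied.
So Overall is satisfied (T AND T AND T).
Exception (hardship waiver) — not satisfied.
Result: main true OR exception false → true.

Yes — granted.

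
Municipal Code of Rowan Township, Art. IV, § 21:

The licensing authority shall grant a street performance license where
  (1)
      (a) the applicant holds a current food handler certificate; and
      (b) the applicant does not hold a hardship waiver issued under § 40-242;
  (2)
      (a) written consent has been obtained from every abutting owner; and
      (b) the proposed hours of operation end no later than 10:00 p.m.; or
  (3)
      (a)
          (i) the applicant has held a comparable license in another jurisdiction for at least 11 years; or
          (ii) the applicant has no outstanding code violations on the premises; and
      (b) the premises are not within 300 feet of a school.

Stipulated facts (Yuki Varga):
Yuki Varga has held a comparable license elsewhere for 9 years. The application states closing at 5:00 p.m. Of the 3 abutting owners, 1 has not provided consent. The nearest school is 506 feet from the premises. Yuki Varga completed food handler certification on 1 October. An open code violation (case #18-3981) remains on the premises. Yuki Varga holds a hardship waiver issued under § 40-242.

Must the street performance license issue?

(a) food handler cert. — satisfied.
(b) not (hardship waiver) — not satisfied.
(1): T AND F → false.
(a) all abutters consent — not satisfied.
(b) closes by 10 p.m. — holds.
(2): F AND T → false.
(i) prior license ≥ 11 yr — not met.
(ii) no code violations — not met.
(a): F OR F → false.
(b) ≥300 ft from school — satisfied.
(3): F AND T → false.
Overall = F OR F OR F = false.

No — denied.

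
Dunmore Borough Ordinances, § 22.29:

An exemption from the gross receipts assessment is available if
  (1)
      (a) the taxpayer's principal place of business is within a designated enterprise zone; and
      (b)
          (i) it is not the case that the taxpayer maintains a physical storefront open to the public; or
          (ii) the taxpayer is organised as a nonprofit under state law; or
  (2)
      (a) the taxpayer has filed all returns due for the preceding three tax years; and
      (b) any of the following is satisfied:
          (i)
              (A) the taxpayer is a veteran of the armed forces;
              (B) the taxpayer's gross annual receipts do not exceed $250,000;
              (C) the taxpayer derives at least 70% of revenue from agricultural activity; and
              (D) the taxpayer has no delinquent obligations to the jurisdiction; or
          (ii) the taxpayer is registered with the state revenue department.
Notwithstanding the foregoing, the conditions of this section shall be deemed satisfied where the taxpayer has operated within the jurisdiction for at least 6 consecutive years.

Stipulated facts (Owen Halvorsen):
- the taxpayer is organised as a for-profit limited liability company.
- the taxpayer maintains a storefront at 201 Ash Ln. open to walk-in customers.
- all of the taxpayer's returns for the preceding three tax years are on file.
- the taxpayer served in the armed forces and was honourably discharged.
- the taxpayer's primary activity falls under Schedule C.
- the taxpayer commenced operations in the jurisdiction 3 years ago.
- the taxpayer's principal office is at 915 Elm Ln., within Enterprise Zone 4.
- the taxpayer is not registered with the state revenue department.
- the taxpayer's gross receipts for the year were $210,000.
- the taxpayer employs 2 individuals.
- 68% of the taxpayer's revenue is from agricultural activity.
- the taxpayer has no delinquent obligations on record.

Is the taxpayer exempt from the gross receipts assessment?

(a) in enterprise zone — met.
(i) not (has storefront) — not met.
(ii) nonprofit — fails.
(b): F OR F → false.
(1) = T AND F = false.
(a) returns current — holds.
(A) veteran — holds.
(B) receipts ≤ $250,000 — met.
(C) ≥70% agricultural — not met.
(D) no delinquency — met.
(i): T AND T AND F AND T → false.
(ii) state-registered — not met.
So (b) is not satisfied (F OR F).
(2): T AND F → false.
Overall = F OR F = false.
Exception (≥ 6 yrs in jurisdiction) — not satisfied.
Result: main false OR exception false → false.

No — not exempt.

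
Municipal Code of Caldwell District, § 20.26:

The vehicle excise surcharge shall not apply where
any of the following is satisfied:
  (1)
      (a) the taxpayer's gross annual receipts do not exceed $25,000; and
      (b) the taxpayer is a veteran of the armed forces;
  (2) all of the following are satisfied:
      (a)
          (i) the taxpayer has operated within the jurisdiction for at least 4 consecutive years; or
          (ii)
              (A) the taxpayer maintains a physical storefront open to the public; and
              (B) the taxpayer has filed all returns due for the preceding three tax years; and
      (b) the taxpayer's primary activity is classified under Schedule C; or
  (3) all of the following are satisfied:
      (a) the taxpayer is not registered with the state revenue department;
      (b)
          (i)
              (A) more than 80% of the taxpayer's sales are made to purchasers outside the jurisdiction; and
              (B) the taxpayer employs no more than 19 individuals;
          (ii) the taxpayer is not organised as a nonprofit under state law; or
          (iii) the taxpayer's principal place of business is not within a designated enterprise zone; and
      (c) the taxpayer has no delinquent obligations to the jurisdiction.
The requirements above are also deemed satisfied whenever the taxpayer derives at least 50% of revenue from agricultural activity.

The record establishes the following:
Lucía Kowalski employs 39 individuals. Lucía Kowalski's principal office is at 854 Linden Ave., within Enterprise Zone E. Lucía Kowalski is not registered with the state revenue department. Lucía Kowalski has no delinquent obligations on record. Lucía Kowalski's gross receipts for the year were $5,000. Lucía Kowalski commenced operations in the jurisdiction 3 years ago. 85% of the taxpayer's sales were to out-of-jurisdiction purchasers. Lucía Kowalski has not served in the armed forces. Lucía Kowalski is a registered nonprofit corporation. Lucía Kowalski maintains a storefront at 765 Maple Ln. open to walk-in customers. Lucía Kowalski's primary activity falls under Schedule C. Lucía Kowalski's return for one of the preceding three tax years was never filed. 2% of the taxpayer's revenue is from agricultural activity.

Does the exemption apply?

(a) receipts ≤ $25,000 — holds.
(b) veteran — not met.
(1): T AND F → false.
(i) ≥ 4 yrs in jurisdiction — fails.
(A) has storefront — holds.
(B) returns current — fails.
So (ii) is not satisfied (T AND F).
(a): F OR F → false.
(b) Schedule C activity — satisfied.
(2) = F AND T = false.
(a) not (state-registered) — satisfied.
(A) >80% out-of-jur. sales — met.
(B) ≤ 19 employees — not met.
So (i) is not satisfied (T AND F).
(ii) not (nonprofit) — not met.
(iii) not (in enterprise zone) — not met.
So (b) is not satisfied (F OR F OR F).
(c) no delinquency — met.
So (3) is not satisfied (T AND F AND T).
Overall = F OR F OR F = false.
Exception (≥50% agricultural) — not satisfied.
Result: main false OR exception false → false.

No — not exempt.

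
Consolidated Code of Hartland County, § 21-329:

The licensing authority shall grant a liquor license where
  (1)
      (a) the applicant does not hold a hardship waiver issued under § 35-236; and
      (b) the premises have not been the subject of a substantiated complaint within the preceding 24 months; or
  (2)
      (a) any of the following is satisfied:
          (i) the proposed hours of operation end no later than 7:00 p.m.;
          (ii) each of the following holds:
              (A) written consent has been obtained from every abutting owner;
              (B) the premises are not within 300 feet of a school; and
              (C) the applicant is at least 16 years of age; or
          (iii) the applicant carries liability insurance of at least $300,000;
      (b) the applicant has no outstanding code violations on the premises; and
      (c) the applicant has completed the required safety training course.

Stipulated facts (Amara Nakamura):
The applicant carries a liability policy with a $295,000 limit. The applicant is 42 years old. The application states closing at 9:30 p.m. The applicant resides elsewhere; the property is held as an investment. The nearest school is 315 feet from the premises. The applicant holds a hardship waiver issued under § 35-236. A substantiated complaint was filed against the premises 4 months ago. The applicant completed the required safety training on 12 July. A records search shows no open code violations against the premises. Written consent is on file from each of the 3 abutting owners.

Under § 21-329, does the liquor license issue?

(a) not (hardship waiver) — fails.
(b) no complaint in 24 mo. — not met.
(1): F AND F → false.
(i) closes by 7 p.m. — not satisfied.
(A) all abutters consent — holds.
(B) ≥300 ft from school — satisfied.
(C) age ≥ 16 — met.
(ii) = T AND T AND T = true.
(iii) insurance ≥ $300,000 — not satisfied.
(a) = F OR T OR F = true.
(b) no code violations — met.
(c) safety training — holds.
So (2) is satisfied (T AND T AND T).
Overall: F OR T → true.

Yes — granted.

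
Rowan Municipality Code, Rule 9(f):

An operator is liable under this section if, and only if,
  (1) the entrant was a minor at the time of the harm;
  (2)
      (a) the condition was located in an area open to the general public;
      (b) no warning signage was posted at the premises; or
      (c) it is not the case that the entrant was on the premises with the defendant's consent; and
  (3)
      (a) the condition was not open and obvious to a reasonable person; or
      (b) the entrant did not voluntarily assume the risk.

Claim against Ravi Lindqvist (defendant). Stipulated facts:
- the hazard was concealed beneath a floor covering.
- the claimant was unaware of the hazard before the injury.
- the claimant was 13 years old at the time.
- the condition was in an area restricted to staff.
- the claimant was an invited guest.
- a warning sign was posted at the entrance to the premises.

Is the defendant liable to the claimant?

No — not liable.

(1) entrant a minor — met.
(a) public area — not satisfied.
(b) no signage posted — fails.
(c) not (consent to enter) — not satisfied.
So (2) is not satisfied (F OR F OR F).
(a) not open/obvious — satisfied.
(b) no assumed risk — holds.
(3) = T OR T = true.
Overall = T AND F AND T = false.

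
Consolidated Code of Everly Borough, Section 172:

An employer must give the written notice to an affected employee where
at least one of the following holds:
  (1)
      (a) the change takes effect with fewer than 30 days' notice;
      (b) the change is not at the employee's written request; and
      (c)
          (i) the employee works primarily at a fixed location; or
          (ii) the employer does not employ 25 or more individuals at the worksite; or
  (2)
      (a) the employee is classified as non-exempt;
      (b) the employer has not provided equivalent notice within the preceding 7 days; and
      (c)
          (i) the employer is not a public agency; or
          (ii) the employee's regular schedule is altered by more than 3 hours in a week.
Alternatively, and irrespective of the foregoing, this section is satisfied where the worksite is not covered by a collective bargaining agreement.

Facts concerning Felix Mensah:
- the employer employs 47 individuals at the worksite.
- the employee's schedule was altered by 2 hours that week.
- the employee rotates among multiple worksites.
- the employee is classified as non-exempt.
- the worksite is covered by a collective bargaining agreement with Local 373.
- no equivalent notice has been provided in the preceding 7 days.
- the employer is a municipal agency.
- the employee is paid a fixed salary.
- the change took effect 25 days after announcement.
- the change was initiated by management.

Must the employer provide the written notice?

No — not required.

(a) < 30 days' notice — satisfied.
(b) not employee-requested — holds.
(i) fixed location — fails.
(ii) not (≥ 25 at site) — not met.
(c) = F OR F = false.
(1): T AND T AND F → false.
(a) non-exempt — met.
(b) no recent notice — met.
(i) not (public agency) — fails.
(ii) schedule shift > 3h — not satisfied.
So (c) is not satisfied (F OR F).
So (2) is not satisfied (T AND T AND F).
Overall: F OR F → false.
Exception (no CBA) — not satisfied.
Result: main false OR exception false → false.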